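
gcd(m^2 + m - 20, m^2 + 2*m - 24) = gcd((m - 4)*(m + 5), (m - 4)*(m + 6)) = m - 4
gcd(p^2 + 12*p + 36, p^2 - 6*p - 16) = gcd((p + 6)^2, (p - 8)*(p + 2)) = 1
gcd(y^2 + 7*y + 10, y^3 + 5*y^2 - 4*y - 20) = y^2 + 7*y + 10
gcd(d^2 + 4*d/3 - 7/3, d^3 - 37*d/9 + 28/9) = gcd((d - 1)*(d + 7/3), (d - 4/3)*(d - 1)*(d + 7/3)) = d^2 + 4*d/3 - 7/3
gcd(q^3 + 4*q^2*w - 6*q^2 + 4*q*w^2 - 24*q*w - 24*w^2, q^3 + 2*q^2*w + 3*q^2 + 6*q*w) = q + 2*w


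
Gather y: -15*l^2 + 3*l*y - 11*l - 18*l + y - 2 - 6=-15*l^2 - 29*l + y*(3*l + 1) - 8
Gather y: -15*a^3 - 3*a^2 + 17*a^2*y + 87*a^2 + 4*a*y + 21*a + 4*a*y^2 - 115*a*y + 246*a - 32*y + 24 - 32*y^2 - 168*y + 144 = -15*a^3 + 84*a^2 + 267*a + y^2*(4*a - 32) + y*(17*a^2 - 111*a - 200) + 168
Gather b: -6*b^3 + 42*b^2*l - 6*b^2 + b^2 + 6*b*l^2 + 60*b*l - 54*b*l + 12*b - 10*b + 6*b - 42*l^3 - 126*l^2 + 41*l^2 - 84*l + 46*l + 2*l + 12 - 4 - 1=-6*b^3 + b^2*(42*l - 5) + b*(6*l^2 + 6*l + 8) - 42*l^3 - 85*l^2 - 36*l + 7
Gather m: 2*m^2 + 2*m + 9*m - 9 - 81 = 2*m^2 + 11*m - 90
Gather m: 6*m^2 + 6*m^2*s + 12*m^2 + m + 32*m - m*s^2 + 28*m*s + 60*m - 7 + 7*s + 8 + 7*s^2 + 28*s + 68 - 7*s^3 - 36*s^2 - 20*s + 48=m^2*(6*s + 18) + m*(-s^2 + 28*s + 93) - 7*s^3 - 29*s^2 + 15*s + 117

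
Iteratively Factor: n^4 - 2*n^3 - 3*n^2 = (n - 3)*(n^3 + n^2) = n*(n - 3)*(n^2 + n) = n^2*(n - 3)*(n + 1)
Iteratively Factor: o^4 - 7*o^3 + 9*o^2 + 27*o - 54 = (o - 3)*(o^3 - 4*o^2 - 3*o + 18) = (o - 3)*(o + 2)*(o^2 - 6*o + 9) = (o - 3)^2*(o + 2)*(o - 3)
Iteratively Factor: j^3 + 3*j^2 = (j + 3)*(j^2) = j*(j + 3)*(j)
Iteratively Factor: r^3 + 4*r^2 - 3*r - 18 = (r + 3)*(r^2 + r - 6) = (r + 3)^2*(r - 2)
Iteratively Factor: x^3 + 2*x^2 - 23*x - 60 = (x + 4)*(x^2 - 2*x - 15) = (x + 3)*(x + 4)*(x - 5)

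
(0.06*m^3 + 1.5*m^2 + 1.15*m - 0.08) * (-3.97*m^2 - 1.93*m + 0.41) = -0.2382*m^5 - 6.0708*m^4 - 7.4359*m^3 - 1.2869*m^2 + 0.6259*m - 0.0328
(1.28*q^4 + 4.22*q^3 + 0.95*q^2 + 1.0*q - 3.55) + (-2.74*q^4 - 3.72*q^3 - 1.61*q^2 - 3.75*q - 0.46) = -1.46*q^4 + 0.5*q^3 - 0.66*q^2 - 2.75*q - 4.01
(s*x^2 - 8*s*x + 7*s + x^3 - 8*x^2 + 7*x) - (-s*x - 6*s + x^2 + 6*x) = s*x^2 - 7*s*x + 13*s + x^3 - 9*x^2 + x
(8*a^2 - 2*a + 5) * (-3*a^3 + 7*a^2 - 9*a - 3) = -24*a^5 + 62*a^4 - 101*a^3 + 29*a^2 - 39*a - 15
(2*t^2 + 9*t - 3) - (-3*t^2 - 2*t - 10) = 5*t^2 + 11*t + 7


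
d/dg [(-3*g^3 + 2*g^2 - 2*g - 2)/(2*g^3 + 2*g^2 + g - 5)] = (-10*g^4 + 2*g^3 + 63*g^2 - 12*g + 12)/(4*g^6 + 8*g^5 + 8*g^4 - 16*g^3 - 19*g^2 - 10*g + 25)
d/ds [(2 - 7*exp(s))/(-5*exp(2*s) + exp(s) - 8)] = (-(7*exp(s) - 2)*(10*exp(s) - 1) + 35*exp(2*s) - 7*exp(s) + 56)*exp(s)/(5*exp(2*s) - exp(s) + 8)^2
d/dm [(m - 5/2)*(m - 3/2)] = 2*m - 4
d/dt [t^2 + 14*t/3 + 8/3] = 2*t + 14/3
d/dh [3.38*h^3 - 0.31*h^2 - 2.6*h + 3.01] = 10.14*h^2 - 0.62*h - 2.6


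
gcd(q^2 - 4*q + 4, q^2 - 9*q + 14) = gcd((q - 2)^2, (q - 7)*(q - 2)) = q - 2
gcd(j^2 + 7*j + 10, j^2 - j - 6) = j + 2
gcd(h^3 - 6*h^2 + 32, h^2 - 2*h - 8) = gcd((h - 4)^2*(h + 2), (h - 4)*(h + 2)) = h^2 - 2*h - 8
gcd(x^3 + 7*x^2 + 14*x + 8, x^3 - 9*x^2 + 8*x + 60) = x + 2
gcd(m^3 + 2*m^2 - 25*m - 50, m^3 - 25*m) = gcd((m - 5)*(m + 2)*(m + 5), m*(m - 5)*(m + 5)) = m^2 - 25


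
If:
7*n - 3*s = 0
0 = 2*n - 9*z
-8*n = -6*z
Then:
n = 0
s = 0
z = 0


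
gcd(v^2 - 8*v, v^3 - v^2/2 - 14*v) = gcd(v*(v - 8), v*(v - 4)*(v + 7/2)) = v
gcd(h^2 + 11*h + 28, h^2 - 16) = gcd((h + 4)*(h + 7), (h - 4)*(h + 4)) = h + 4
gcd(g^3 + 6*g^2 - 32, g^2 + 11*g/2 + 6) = g + 4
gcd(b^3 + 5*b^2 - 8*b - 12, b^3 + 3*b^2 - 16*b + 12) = b^2 + 4*b - 12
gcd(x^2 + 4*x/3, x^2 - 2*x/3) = x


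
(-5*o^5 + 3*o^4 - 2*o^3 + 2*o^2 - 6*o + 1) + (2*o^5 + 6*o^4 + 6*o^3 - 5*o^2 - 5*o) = -3*o^5 + 9*o^4 + 4*o^3 - 3*o^2 - 11*o + 1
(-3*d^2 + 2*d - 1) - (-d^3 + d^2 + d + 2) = d^3 - 4*d^2 + d - 3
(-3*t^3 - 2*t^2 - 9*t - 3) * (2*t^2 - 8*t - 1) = -6*t^5 + 20*t^4 + t^3 + 68*t^2 + 33*t + 3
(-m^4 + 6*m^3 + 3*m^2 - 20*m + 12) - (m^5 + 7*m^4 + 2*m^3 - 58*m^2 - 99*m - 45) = -m^5 - 8*m^4 + 4*m^3 + 61*m^2 + 79*m + 57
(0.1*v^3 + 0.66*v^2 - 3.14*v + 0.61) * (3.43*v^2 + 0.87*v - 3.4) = 0.343*v^5 + 2.3508*v^4 - 10.536*v^3 - 2.8835*v^2 + 11.2067*v - 2.074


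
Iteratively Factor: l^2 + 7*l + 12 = (l + 4)*(l + 3)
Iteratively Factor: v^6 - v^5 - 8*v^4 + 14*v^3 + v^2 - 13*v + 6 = (v + 3)*(v^5 - 4*v^4 + 4*v^3 + 2*v^2 - 5*v + 2) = (v - 1)*(v + 3)*(v^4 - 3*v^3 + v^2 + 3*v - 2) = (v - 1)^2*(v + 3)*(v^3 - 2*v^2 - v + 2) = (v - 2)*(v - 1)^2*(v + 3)*(v^2 - 1) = (v - 2)*(v - 1)^2*(v + 1)*(v + 3)*(v - 1)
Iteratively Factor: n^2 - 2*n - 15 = (n - 5)*(n + 3)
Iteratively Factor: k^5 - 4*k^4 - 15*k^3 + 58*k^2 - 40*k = (k - 5)*(k^4 + k^3 - 10*k^2 + 8*k) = (k - 5)*(k + 4)*(k^3 - 3*k^2 + 2*k) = (k - 5)*(k - 1)*(k + 4)*(k^2 - 2*k) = (k - 5)*(k - 2)*(k - 1)*(k + 4)*(k)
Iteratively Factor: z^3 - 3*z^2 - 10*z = (z + 2)*(z^2 - 5*z) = (z - 5)*(z + 2)*(z)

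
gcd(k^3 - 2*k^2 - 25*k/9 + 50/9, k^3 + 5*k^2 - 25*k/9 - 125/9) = k^2 - 25/9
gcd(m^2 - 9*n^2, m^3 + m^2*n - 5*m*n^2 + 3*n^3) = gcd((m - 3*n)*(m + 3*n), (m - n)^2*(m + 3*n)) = m + 3*n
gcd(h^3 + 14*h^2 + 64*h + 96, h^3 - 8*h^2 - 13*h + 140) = h + 4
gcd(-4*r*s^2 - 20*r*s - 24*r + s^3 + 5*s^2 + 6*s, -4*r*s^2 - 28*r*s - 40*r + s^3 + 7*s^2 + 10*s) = 4*r*s + 8*r - s^2 - 2*s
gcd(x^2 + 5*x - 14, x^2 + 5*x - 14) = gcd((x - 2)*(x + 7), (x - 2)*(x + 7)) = x^2 + 5*x - 14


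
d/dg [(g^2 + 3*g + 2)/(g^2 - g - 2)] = -4/(g^2 - 4*g + 4)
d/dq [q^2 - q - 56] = 2*q - 1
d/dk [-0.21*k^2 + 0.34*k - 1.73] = 0.34 - 0.42*k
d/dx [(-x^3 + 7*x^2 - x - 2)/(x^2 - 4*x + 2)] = (-x^4 + 8*x^3 - 33*x^2 + 32*x - 10)/(x^4 - 8*x^3 + 20*x^2 - 16*x + 4)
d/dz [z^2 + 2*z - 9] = 2*z + 2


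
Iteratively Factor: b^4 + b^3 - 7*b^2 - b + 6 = (b - 2)*(b^3 + 3*b^2 - b - 3) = (b - 2)*(b + 1)*(b^2 + 2*b - 3) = (b - 2)*(b + 1)*(b + 3)*(b - 1)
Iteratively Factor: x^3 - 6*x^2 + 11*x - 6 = (x - 3)*(x^2 - 3*x + 2) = (x - 3)*(x - 2)*(x - 1)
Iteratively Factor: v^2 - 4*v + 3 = (v - 1)*(v - 3)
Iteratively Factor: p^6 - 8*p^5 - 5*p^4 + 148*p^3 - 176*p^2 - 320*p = (p + 4)*(p^5 - 12*p^4 + 43*p^3 - 24*p^2 - 80*p) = (p - 4)*(p + 4)*(p^4 - 8*p^3 + 11*p^2 + 20*p) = p*(p - 4)*(p + 4)*(p^3 - 8*p^2 + 11*p + 20) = p*(p - 4)^2*(p + 4)*(p^2 - 4*p - 5) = p*(p - 5)*(p - 4)^2*(p + 4)*(p + 1)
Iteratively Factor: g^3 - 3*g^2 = (g)*(g^2 - 3*g) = g^2*(g - 3)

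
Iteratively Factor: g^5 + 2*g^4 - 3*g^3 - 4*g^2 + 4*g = (g + 2)*(g^4 - 3*g^2 + 2*g) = (g + 2)^2*(g^3 - 2*g^2 + g) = g*(g + 2)^2*(g^2 - 2*g + 1) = g*(g - 1)*(g + 2)^2*(g - 1)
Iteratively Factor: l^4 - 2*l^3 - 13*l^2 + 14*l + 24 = (l + 3)*(l^3 - 5*l^2 + 2*l + 8) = (l - 2)*(l + 3)*(l^2 - 3*l - 4) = (l - 2)*(l + 1)*(l + 3)*(l - 4)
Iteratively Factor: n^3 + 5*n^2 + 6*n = (n + 2)*(n^2 + 3*n) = (n + 2)*(n + 3)*(n)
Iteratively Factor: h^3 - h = (h + 1)*(h^2 - h) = h*(h + 1)*(h - 1)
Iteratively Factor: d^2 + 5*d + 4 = (d + 4)*(d + 1)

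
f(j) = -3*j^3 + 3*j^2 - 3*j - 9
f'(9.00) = -678.00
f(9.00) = -1980.00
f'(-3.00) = -102.00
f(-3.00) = 108.00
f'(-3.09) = -107.47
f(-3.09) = 117.43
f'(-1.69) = -38.84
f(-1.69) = 19.12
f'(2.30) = -36.81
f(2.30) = -36.53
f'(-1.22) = -23.72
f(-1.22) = 4.57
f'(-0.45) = -7.52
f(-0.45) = -6.77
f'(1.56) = -15.54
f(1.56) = -17.77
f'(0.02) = -2.88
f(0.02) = -9.06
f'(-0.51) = -8.40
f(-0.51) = -6.29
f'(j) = -9*j^2 + 6*j - 3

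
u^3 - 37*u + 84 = (u - 4)*(u - 3)*(u + 7)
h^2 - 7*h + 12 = (h - 4)*(h - 3)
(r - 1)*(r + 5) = r^2 + 4*r - 5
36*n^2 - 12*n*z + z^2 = (-6*n + z)^2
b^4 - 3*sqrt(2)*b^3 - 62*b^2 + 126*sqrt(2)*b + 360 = (b - 6*sqrt(2))*(b - 3*sqrt(2))*(b + sqrt(2))*(b + 5*sqrt(2))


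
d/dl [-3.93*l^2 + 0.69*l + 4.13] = 0.69 - 7.86*l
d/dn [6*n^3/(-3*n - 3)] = n^2*(-4*n - 6)/(n + 1)^2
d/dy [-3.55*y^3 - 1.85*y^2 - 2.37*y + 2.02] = -10.65*y^2 - 3.7*y - 2.37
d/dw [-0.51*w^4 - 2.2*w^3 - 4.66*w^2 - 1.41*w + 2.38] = -2.04*w^3 - 6.6*w^2 - 9.32*w - 1.41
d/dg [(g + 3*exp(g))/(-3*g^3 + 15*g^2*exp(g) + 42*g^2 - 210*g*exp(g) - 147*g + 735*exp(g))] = (-(g + 3*exp(g))*(5*g^2*exp(g) - 3*g^2 - 60*g*exp(g) + 28*g + 175*exp(g) - 49) + (-3*exp(g) - 1)*(g^3 - 5*g^2*exp(g) - 14*g^2 + 70*g*exp(g) + 49*g - 245*exp(g)))/(3*(g^3 - 5*g^2*exp(g) - 14*g^2 + 70*g*exp(g) + 49*g - 245*exp(g))^2)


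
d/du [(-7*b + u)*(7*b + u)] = 2*u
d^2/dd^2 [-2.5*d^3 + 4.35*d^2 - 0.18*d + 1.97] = 8.7 - 15.0*d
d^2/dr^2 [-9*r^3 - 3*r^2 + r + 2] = -54*r - 6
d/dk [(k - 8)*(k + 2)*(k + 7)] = 3*k^2 + 2*k - 58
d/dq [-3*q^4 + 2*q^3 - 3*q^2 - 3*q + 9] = -12*q^3 + 6*q^2 - 6*q - 3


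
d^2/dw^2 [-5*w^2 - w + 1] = -10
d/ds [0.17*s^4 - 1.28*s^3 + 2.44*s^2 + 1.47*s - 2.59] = 0.68*s^3 - 3.84*s^2 + 4.88*s + 1.47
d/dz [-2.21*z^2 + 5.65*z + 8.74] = 5.65 - 4.42*z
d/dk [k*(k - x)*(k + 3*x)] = 3*k^2 + 4*k*x - 3*x^2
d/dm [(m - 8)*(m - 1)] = 2*m - 9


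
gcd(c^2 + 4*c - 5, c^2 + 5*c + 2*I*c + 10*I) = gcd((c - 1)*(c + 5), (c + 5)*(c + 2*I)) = c + 5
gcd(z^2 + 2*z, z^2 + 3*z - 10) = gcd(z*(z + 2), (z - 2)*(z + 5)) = 1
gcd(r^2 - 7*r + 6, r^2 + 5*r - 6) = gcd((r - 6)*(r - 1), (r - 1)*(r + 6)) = r - 1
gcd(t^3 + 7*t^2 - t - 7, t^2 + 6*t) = 1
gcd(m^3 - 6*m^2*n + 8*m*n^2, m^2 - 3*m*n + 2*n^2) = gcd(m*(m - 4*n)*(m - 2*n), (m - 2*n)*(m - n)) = m - 2*n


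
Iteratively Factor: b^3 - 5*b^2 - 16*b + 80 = (b - 4)*(b^2 - b - 20) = (b - 5)*(b - 4)*(b + 4)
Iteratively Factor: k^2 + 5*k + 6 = (k + 2)*(k + 3)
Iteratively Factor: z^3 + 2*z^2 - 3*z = (z - 1)*(z^2 + 3*z) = (z - 1)*(z + 3)*(z)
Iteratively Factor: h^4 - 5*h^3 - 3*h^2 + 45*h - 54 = (h - 3)*(h^3 - 2*h^2 - 9*h + 18) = (h - 3)*(h - 2)*(h^2 - 9) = (h - 3)^2*(h - 2)*(h + 3)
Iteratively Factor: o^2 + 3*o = (o)*(o + 3)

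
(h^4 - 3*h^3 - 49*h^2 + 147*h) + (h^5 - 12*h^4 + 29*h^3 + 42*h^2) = h^5 - 11*h^4 + 26*h^3 - 7*h^2 + 147*h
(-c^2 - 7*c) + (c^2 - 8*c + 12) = 12 - 15*c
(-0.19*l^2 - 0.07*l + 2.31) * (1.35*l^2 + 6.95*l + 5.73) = -0.2565*l^4 - 1.415*l^3 + 1.5433*l^2 + 15.6534*l + 13.2363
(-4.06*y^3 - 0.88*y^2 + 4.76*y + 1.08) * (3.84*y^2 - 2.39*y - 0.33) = -15.5904*y^5 + 6.3242*y^4 + 21.7214*y^3 - 6.9388*y^2 - 4.152*y - 0.3564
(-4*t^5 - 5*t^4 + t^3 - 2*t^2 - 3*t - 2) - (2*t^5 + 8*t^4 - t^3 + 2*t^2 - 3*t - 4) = -6*t^5 - 13*t^4 + 2*t^3 - 4*t^2 + 2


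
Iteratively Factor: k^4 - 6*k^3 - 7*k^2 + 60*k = (k + 3)*(k^3 - 9*k^2 + 20*k) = k*(k + 3)*(k^2 - 9*k + 20) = k*(k - 4)*(k + 3)*(k - 5)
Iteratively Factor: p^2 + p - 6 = (p + 3)*(p - 2)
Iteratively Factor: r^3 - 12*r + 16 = (r - 2)*(r^2 + 2*r - 8) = (r - 2)*(r + 4)*(r - 2)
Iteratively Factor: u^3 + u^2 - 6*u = (u - 2)*(u^2 + 3*u) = (u - 2)*(u + 3)*(u)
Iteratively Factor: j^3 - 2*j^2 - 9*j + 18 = (j - 2)*(j^2 - 9) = (j - 3)*(j - 2)*(j + 3)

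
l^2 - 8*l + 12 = (l - 6)*(l - 2)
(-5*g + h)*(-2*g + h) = 10*g^2 - 7*g*h + h^2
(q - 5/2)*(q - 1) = q^2 - 7*q/2 + 5/2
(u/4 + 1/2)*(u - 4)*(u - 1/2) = u^3/4 - 5*u^2/8 - 7*u/4 + 1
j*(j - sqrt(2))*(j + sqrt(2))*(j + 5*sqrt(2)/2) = j^4 + 5*sqrt(2)*j^3/2 - 2*j^2 - 5*sqrt(2)*j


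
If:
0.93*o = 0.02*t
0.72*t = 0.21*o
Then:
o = 0.00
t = 0.00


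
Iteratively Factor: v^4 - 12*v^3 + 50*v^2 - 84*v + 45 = (v - 1)*(v^3 - 11*v^2 + 39*v - 45) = (v - 3)*(v - 1)*(v^2 - 8*v + 15) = (v - 5)*(v - 3)*(v - 1)*(v - 3)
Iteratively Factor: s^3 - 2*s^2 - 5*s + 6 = (s - 1)*(s^2 - s - 6) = (s - 3)*(s - 1)*(s + 2)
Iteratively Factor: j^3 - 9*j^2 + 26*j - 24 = (j - 3)*(j^2 - 6*j + 8) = (j - 3)*(j - 2)*(j - 4)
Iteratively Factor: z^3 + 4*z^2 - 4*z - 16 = (z + 4)*(z^2 - 4) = (z + 2)*(z + 4)*(z - 2)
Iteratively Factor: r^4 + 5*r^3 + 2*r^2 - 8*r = (r - 1)*(r^3 + 6*r^2 + 8*r) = (r - 1)*(r + 4)*(r^2 + 2*r) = r*(r - 1)*(r + 4)*(r + 2)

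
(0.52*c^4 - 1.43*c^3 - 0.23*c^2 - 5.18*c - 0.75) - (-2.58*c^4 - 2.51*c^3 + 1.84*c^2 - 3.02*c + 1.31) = 3.1*c^4 + 1.08*c^3 - 2.07*c^2 - 2.16*c - 2.06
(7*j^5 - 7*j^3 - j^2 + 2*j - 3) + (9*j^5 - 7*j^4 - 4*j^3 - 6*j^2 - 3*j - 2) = 16*j^5 - 7*j^4 - 11*j^3 - 7*j^2 - j - 5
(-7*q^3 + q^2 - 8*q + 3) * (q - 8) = -7*q^4 + 57*q^3 - 16*q^2 + 67*q - 24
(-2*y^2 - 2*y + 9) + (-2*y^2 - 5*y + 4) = -4*y^2 - 7*y + 13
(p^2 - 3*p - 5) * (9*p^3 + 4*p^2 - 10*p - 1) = 9*p^5 - 23*p^4 - 67*p^3 + 9*p^2 + 53*p + 5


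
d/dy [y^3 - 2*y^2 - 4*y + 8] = 3*y^2 - 4*y - 4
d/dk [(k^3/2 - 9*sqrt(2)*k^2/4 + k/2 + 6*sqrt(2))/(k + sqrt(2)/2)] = (4*k^3 - 6*sqrt(2)*k^2 - 18*k - 23*sqrt(2))/(2*(2*k^2 + 2*sqrt(2)*k + 1))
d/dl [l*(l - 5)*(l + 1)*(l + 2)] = 4*l^3 - 6*l^2 - 26*l - 10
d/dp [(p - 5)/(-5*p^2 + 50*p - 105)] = (-p^2 + 10*p + 2*(p - 5)^2 - 21)/(5*(p^2 - 10*p + 21)^2)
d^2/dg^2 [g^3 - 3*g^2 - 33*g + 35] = 6*g - 6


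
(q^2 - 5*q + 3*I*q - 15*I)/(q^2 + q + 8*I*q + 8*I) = (q^2 + q*(-5 + 3*I) - 15*I)/(q^2 + q*(1 + 8*I) + 8*I)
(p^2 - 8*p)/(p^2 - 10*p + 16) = p/(p - 2)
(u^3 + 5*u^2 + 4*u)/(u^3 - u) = (u + 4)/(u - 1)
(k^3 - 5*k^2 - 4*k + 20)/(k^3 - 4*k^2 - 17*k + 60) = (k^2 - 4)/(k^2 + k - 12)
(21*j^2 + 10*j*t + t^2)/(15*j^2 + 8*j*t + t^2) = (7*j + t)/(5*j + t)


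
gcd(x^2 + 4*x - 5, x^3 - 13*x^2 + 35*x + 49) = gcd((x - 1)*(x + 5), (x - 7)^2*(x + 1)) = 1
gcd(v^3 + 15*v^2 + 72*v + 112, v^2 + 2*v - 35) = v + 7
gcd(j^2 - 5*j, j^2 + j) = j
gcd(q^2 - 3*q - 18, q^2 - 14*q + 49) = 1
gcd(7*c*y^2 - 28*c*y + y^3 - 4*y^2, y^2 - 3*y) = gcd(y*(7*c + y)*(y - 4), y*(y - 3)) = y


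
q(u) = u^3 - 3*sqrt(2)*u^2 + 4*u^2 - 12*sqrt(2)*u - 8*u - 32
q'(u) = 3*u^2 - 6*sqrt(2)*u + 8*u - 12*sqrt(2) - 8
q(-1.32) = -1.76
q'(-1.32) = -19.10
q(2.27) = -78.24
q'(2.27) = -10.61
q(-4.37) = -10.97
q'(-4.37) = 34.44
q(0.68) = -48.78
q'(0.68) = -23.91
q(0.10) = -34.50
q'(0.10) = -24.99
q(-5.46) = -65.67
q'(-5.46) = 67.11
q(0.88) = -53.48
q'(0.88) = -23.07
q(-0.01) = -31.75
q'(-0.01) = -24.97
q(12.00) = 1361.41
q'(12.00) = 401.21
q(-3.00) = 13.73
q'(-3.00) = 3.49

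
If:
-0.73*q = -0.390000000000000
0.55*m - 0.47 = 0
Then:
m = 0.85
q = 0.53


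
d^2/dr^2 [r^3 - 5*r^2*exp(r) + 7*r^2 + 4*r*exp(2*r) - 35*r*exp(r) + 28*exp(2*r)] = -5*r^2*exp(r) + 16*r*exp(2*r) - 55*r*exp(r) + 6*r + 128*exp(2*r) - 80*exp(r) + 14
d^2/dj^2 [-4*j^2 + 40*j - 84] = -8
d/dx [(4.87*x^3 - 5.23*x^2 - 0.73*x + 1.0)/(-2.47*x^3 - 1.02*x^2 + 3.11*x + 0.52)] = (-17.8855*x^4 + 26.6852*x^3 - 2.0027*x^2 - 3.3992*x - 3.4896)/(6.1009*x^6 + 5.0388*x^5 - 14.323*x^4 - 8.9132*x^3 + 8.6113*x^2 + 3.2344*x + 0.2704)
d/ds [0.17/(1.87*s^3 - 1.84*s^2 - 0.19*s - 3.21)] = (-0.9537*s^2 + 0.6256*s + 0.0323)/(-1.87*s^3 + 1.84*s^2 + 0.19*s + 3.21)^2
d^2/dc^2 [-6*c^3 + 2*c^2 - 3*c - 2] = 4 - 36*c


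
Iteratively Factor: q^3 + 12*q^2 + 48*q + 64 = (q + 4)*(q^2 + 8*q + 16) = (q + 4)^2*(q + 4)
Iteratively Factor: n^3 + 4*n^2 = (n)*(n^2 + 4*n) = n*(n + 4)*(n)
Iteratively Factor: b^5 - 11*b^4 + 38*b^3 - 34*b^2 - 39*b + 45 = (b - 1)*(b^4 - 10*b^3 + 28*b^2 - 6*b - 45) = (b - 3)*(b - 1)*(b^3 - 7*b^2 + 7*b + 15) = (b - 3)^2*(b - 1)*(b^2 - 4*b - 5) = (b - 3)^2*(b - 1)*(b + 1)*(b - 5)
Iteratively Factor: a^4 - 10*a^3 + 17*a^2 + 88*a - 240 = (a - 5)*(a^3 - 5*a^2 - 8*a + 48) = (a - 5)*(a - 4)*(a^2 - a - 12) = (a - 5)*(a - 4)*(a + 3)*(a - 4)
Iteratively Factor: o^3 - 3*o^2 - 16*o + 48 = (o - 4)*(o^2 + o - 12) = (o - 4)*(o - 3)*(o + 4)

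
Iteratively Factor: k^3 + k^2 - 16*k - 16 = (k + 4)*(k^2 - 3*k - 4) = (k - 4)*(k + 4)*(k + 1)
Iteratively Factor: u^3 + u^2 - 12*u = (u)*(u^2 + u - 12) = u*(u - 3)*(u + 4)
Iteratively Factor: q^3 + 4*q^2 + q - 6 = (q - 1)*(q^2 + 5*q + 6) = (q - 1)*(q + 2)*(q + 3)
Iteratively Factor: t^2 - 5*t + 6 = (t - 3)*(t - 2)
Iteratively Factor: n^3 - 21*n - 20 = (n - 5)*(n^2 + 5*n + 4) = (n - 5)*(n + 4)*(n + 1)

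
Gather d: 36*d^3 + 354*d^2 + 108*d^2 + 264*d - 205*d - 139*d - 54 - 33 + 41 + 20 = 36*d^3 + 462*d^2 - 80*d - 26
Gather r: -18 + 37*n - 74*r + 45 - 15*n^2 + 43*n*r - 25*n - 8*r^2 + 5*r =-15*n^2 + 12*n - 8*r^2 + r*(43*n - 69) + 27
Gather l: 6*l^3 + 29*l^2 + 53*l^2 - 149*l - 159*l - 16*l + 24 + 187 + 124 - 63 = 6*l^3 + 82*l^2 - 324*l + 272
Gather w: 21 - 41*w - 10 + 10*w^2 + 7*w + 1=10*w^2 - 34*w + 12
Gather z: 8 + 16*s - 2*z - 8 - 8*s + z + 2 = 8*s - z + 2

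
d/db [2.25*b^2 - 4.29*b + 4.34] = 4.5*b - 4.29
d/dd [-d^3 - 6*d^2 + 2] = 3*d*(-d - 4)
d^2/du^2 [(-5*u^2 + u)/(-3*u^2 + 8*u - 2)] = 2*(111*u^3 - 90*u^2 + 18*u + 4)/(27*u^6 - 216*u^5 + 630*u^4 - 800*u^3 + 420*u^2 - 96*u + 8)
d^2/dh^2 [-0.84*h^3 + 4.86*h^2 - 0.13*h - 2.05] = 9.72 - 5.04*h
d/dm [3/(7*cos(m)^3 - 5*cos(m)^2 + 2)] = 3*(21*cos(m) - 10)*sin(m)*cos(m)/(7*cos(m)^3 - 5*cos(m)^2 + 2)^2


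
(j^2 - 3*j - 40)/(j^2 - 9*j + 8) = (j + 5)/(j - 1)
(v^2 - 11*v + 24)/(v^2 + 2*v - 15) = (v - 8)/(v + 5)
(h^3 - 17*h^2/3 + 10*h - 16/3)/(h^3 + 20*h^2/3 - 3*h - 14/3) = (3*h^2 - 14*h + 16)/(3*h^2 + 23*h + 14)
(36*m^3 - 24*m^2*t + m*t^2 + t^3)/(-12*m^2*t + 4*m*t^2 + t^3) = (-3*m + t)/t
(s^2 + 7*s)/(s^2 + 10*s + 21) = s/(s + 3)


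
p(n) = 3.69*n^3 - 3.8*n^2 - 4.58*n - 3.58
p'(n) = 11.07*n^2 - 7.6*n - 4.58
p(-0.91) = -5.34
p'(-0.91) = 11.50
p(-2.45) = -69.43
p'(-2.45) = 80.49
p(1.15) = -8.26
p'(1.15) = 1.32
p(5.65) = 514.77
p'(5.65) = 305.86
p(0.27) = -5.02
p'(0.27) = -5.82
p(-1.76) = -27.41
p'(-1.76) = 43.09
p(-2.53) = -76.07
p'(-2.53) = 85.51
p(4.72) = 278.16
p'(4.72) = 206.17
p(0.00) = -3.58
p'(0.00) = -4.58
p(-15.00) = -13243.63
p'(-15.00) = 2600.17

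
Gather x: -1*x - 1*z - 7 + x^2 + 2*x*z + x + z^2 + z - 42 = x^2 + 2*x*z + z^2 - 49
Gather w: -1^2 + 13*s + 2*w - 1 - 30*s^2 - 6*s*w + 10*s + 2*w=-30*s^2 + 23*s + w*(4 - 6*s) - 2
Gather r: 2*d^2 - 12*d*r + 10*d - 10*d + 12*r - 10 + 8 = 2*d^2 + r*(12 - 12*d) - 2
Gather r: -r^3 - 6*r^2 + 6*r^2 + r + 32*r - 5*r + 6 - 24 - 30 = -r^3 + 28*r - 48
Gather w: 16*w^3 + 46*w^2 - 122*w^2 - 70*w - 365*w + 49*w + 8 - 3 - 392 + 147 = 16*w^3 - 76*w^2 - 386*w - 240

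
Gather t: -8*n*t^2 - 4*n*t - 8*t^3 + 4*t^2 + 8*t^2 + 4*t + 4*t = -8*t^3 + t^2*(12 - 8*n) + t*(8 - 4*n)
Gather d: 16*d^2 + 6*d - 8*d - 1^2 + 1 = 16*d^2 - 2*d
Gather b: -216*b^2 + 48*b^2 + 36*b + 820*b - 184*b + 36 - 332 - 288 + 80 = -168*b^2 + 672*b - 504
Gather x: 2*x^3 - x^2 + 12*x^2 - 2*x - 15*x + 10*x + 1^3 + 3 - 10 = 2*x^3 + 11*x^2 - 7*x - 6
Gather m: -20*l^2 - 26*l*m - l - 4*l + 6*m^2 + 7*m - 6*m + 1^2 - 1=-20*l^2 - 5*l + 6*m^2 + m*(1 - 26*l)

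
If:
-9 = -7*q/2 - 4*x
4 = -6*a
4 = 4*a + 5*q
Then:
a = -2/3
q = 4/3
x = 13/12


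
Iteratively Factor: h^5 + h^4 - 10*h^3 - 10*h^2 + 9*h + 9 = (h + 1)*(h^4 - 10*h^2 + 9) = (h - 1)*(h + 1)*(h^3 + h^2 - 9*h - 9) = (h - 3)*(h - 1)*(h + 1)*(h^2 + 4*h + 3) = (h - 3)*(h - 1)*(h + 1)^2*(h + 3)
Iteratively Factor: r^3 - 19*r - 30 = (r - 5)*(r^2 + 5*r + 6) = (r - 5)*(r + 2)*(r + 3)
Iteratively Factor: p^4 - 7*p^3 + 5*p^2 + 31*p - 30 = (p - 3)*(p^3 - 4*p^2 - 7*p + 10) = (p - 5)*(p - 3)*(p^2 + p - 2) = (p - 5)*(p - 3)*(p - 1)*(p + 2)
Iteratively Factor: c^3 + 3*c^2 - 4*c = (c - 1)*(c^2 + 4*c) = c*(c - 1)*(c + 4)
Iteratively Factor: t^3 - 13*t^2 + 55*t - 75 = (t - 3)*(t^2 - 10*t + 25) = (t - 5)*(t - 3)*(t - 5)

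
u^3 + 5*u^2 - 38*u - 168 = (u - 6)*(u + 4)*(u + 7)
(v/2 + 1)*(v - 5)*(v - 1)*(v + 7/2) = v^4/2 - v^3/4 - 21*v^2/2 - 29*v/4 + 35/2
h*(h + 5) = h^2 + 5*h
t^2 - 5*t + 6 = (t - 3)*(t - 2)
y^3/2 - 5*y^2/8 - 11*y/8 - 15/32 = (y/2 + 1/4)*(y - 5/2)*(y + 3/4)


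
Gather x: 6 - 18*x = 6 - 18*x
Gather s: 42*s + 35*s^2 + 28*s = 35*s^2 + 70*s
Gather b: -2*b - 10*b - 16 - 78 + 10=-12*b - 84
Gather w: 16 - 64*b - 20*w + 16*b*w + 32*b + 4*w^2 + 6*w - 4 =-32*b + 4*w^2 + w*(16*b - 14) + 12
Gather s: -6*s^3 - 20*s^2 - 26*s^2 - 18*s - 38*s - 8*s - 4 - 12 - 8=-6*s^3 - 46*s^2 - 64*s - 24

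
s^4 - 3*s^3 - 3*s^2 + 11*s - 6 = (s - 3)*(s - 1)^2*(s + 2)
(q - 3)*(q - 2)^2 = q^3 - 7*q^2 + 16*q - 12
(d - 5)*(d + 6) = d^2 + d - 30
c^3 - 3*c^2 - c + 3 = (c - 3)*(c - 1)*(c + 1)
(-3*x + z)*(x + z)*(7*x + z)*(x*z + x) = -21*x^4*z - 21*x^4 - 17*x^3*z^2 - 17*x^3*z + 5*x^2*z^3 + 5*x^2*z^2 + x*z^4 + x*z^3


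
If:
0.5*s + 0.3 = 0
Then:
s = -0.60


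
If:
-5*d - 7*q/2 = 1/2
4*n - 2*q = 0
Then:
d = -7*q/10 - 1/10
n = q/2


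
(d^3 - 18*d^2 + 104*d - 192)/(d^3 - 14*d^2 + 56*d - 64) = (d - 6)/(d - 2)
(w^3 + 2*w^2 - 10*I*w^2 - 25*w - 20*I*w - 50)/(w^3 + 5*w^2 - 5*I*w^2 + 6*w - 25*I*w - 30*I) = (w - 5*I)/(w + 3)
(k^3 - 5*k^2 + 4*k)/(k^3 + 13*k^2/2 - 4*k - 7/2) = 2*k*(k - 4)/(2*k^2 + 15*k + 7)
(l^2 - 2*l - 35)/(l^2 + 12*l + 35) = (l - 7)/(l + 7)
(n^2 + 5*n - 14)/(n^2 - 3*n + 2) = (n + 7)/(n - 1)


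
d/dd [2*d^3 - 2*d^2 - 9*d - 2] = 6*d^2 - 4*d - 9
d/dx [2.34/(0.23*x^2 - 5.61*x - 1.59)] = (13.1274 - 1.0764*x)/(-0.23*x^2 + 5.61*x + 1.59)^2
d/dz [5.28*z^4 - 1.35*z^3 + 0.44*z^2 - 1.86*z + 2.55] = 21.12*z^3 - 4.05*z^2 + 0.88*z - 1.86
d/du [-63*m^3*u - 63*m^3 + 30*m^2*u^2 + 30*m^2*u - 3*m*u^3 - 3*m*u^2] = 3*m*(-21*m^2 + 20*m*u + 10*m - 3*u^2 - 2*u)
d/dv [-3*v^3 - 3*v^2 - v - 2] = -9*v^2 - 6*v - 1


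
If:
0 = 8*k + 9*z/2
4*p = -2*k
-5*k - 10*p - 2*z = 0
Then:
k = 0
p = 0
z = 0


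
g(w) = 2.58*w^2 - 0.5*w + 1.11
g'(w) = 5.16*w - 0.5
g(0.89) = 2.71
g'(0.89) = 4.09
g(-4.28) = 50.51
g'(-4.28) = -22.58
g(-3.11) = 27.62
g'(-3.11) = -16.55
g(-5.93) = 94.80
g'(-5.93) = -31.10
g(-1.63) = 8.78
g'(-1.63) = -8.91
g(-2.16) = 14.23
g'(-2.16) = -11.65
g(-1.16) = 5.16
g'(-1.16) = -6.49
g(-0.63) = 2.45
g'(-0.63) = -3.75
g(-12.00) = 378.63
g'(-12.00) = -62.42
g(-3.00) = 25.83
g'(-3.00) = -15.98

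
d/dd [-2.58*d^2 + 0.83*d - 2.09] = 0.83 - 5.16*d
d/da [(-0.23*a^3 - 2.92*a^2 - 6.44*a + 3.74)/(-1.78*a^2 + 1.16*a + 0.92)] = (0.4094*a^4 - 0.5336*a^3 - 15.4852*a^2 + 7.9416*a - 10.2632)/(3.1684*a^4 - 4.1296*a^3 - 1.9296*a^2 + 2.1344*a + 0.8464)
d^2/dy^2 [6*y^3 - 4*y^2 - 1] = 36*y - 8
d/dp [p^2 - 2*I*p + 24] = 2*p - 2*I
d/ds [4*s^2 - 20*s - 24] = 8*s - 20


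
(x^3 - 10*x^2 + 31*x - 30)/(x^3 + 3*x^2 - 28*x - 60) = (x^2 - 5*x + 6)/(x^2 + 8*x + 12)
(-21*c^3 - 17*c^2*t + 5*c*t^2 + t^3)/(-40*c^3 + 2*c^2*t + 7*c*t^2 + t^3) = (-21*c^3 - 17*c^2*t + 5*c*t^2 + t^3)/(-40*c^3 + 2*c^2*t + 7*c*t^2 + t^3)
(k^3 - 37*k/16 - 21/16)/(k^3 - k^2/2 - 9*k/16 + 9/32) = 2*(4*k^2 - 3*k - 7)/(8*k^2 - 10*k + 3)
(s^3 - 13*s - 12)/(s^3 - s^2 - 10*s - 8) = (s + 3)/(s + 2)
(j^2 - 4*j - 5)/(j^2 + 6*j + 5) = (j - 5)/(j + 5)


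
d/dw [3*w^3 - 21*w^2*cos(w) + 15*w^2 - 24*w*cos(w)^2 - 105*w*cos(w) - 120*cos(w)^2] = 21*w^2*sin(w) + 9*w^2 + 105*w*sin(w) + 24*w*sin(2*w) - 42*w*cos(w) + 30*w + 120*sin(2*w) - 24*cos(w)^2 - 105*cos(w)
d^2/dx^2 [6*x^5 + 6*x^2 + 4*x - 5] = 120*x^3 + 12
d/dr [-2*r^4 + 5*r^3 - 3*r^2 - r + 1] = -8*r^3 + 15*r^2 - 6*r - 1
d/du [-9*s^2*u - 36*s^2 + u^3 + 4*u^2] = -9*s^2 + 3*u^2 + 8*u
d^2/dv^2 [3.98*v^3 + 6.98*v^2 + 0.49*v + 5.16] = 23.88*v + 13.96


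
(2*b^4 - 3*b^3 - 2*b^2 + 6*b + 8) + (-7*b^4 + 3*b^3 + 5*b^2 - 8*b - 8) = -5*b^4 + 3*b^2 - 2*b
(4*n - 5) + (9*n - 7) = 13*n - 12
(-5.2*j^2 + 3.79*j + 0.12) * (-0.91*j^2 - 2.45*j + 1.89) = 4.732*j^4 + 9.2911*j^3 - 19.2227*j^2 + 6.8691*j + 0.2268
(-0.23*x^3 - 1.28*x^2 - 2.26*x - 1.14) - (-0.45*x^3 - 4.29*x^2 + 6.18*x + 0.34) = 0.22*x^3 + 3.01*x^2 - 8.44*x - 1.48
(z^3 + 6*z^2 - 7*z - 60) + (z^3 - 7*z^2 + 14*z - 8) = 2*z^3 - z^2 + 7*z - 68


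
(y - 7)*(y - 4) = y^2 - 11*y + 28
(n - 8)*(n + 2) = n^2 - 6*n - 16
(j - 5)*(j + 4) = j^2 - j - 20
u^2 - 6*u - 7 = (u - 7)*(u + 1)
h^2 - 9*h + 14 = (h - 7)*(h - 2)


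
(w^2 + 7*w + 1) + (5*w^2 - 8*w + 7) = 6*w^2 - w + 8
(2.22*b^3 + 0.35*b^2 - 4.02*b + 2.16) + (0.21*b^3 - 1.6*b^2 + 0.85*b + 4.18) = 2.43*b^3 - 1.25*b^2 - 3.17*b + 6.34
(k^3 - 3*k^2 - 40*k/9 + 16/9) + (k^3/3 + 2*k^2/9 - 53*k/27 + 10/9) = 4*k^3/3 - 25*k^2/9 - 173*k/27 + 26/9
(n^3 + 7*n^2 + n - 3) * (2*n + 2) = 2*n^4 + 16*n^3 + 16*n^2 - 4*n - 6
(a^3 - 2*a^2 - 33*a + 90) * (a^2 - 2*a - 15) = a^5 - 4*a^4 - 44*a^3 + 186*a^2 + 315*a - 1350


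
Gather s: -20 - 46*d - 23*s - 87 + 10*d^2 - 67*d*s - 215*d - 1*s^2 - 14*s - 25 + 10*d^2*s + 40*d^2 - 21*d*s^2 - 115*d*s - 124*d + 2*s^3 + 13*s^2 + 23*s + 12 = 50*d^2 - 385*d + 2*s^3 + s^2*(12 - 21*d) + s*(10*d^2 - 182*d - 14) - 120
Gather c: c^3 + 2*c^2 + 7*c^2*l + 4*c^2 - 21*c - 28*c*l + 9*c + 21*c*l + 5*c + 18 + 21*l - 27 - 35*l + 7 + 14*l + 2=c^3 + c^2*(7*l + 6) + c*(-7*l - 7)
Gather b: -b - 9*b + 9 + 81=90 - 10*b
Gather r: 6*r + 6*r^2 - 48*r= 6*r^2 - 42*r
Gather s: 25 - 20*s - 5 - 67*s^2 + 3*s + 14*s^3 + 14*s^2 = 14*s^3 - 53*s^2 - 17*s + 20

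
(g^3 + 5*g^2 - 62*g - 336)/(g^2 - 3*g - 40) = (g^2 + 13*g + 42)/(g + 5)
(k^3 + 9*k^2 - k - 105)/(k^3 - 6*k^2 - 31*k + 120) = (k + 7)/(k - 8)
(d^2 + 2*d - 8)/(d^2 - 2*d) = (d + 4)/d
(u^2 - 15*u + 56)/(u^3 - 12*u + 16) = (u^2 - 15*u + 56)/(u^3 - 12*u + 16)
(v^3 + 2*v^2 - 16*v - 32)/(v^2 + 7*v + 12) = (v^2 - 2*v - 8)/(v + 3)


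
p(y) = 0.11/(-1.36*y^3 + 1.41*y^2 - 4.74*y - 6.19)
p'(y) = 0.11*(4.08*y^2 - 2.82*y + 4.74)/(-1.36*y^3 + 1.41*y^2 - 4.74*y - 6.19)^2 = (0.4488*y^2 - 0.3102*y + 0.5214)/(1.36*y^3 - 1.41*y^2 + 4.74*y + 6.19)^2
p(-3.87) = 0.00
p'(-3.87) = 0.00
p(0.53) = -0.01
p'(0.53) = 0.01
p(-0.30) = -0.02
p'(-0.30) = 0.03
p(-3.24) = 0.00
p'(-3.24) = 0.00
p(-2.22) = 0.00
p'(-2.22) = 0.00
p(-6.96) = 0.00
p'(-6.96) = 0.00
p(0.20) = -0.02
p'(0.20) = 0.01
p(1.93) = -0.01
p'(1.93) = 0.00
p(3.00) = -0.00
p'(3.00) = 0.00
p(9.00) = -0.00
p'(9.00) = 0.00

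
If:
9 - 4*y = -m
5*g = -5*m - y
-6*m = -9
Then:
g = -81/40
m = 3/2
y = 21/8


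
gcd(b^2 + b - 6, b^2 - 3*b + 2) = b - 2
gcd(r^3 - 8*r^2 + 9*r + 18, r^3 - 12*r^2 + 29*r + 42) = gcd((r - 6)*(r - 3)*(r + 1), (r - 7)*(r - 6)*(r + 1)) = r^2 - 5*r - 6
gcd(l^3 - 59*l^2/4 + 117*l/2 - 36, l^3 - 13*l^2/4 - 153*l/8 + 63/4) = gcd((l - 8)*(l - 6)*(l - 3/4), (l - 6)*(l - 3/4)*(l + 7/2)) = l^2 - 27*l/4 + 9/2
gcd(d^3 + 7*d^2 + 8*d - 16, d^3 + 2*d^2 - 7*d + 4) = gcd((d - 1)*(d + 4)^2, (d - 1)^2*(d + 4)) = d^2 + 3*d - 4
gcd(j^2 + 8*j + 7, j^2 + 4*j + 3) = j + 1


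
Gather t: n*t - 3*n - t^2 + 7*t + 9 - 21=-3*n - t^2 + t*(n + 7) - 12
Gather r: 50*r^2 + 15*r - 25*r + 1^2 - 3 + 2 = 50*r^2 - 10*r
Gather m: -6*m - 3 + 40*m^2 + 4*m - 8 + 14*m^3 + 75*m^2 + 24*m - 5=14*m^3 + 115*m^2 + 22*m - 16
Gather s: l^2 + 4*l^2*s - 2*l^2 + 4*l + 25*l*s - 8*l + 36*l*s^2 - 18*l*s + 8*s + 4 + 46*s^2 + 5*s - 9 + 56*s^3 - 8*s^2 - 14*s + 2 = -l^2 - 4*l + 56*s^3 + s^2*(36*l + 38) + s*(4*l^2 + 7*l - 1) - 3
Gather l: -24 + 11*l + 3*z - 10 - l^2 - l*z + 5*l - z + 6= -l^2 + l*(16 - z) + 2*z - 28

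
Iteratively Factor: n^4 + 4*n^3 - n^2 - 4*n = (n - 1)*(n^3 + 5*n^2 + 4*n) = (n - 1)*(n + 4)*(n^2 + n) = (n - 1)*(n + 1)*(n + 4)*(n)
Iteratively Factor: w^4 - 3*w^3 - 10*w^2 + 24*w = (w)*(w^3 - 3*w^2 - 10*w + 24) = w*(w - 2)*(w^2 - w - 12) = w*(w - 4)*(w - 2)*(w + 3)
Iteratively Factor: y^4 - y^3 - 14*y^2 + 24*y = (y + 4)*(y^3 - 5*y^2 + 6*y) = (y - 3)*(y + 4)*(y^2 - 2*y) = (y - 3)*(y - 2)*(y + 4)*(y)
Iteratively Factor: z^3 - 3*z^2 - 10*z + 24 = (z - 2)*(z^2 - z - 12) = (z - 4)*(z - 2)*(z + 3)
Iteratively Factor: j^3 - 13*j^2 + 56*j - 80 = (j - 4)*(j^2 - 9*j + 20) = (j - 4)^2*(j - 5)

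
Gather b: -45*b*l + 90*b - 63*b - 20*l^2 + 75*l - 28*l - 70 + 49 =b*(27 - 45*l) - 20*l^2 + 47*l - 21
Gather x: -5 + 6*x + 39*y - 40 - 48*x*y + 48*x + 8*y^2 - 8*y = x*(54 - 48*y) + 8*y^2 + 31*y - 45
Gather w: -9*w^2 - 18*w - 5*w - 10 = -9*w^2 - 23*w - 10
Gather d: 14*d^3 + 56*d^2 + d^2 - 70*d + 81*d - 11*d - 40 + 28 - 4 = 14*d^3 + 57*d^2 - 16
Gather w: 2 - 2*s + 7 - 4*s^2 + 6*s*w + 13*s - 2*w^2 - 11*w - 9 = -4*s^2 + 11*s - 2*w^2 + w*(6*s - 11)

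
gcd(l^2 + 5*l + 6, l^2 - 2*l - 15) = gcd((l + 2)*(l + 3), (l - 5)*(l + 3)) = l + 3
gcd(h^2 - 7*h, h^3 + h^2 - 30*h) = h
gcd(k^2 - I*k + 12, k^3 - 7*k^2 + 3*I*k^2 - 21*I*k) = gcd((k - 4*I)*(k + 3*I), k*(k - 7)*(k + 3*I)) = k + 3*I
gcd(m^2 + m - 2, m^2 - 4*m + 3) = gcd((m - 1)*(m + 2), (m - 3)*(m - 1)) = m - 1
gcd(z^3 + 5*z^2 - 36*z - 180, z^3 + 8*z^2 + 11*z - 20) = z + 5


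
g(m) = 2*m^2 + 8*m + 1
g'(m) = 4*m + 8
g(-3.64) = -1.62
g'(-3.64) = -6.56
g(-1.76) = -6.88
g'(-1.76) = 0.96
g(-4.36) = 4.14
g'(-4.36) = -9.44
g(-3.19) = -4.17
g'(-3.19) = -4.76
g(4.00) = 65.00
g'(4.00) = 24.00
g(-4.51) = 5.60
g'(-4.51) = -10.04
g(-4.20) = 2.68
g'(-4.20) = -8.80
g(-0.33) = -1.42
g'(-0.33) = 6.68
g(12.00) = 385.00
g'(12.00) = 56.00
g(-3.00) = -5.00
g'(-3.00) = -4.00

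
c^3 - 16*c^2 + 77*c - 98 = (c - 7)^2*(c - 2)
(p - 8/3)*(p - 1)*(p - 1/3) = p^3 - 4*p^2 + 35*p/9 - 8/9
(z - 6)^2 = z^2 - 12*z + 36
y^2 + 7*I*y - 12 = (y + 3*I)*(y + 4*I)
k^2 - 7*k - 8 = (k - 8)*(k + 1)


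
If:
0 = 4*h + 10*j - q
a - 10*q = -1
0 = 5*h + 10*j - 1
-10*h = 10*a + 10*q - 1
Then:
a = -9/10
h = 99/100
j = -79/200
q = 1/100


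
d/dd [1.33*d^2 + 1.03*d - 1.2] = 2.66*d + 1.03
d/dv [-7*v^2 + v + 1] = 1 - 14*v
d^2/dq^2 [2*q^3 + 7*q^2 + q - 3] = 12*q + 14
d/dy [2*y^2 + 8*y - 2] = 4*y + 8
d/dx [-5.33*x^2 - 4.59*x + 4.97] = -10.66*x - 4.59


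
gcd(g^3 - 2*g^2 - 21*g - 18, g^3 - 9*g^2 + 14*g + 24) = g^2 - 5*g - 6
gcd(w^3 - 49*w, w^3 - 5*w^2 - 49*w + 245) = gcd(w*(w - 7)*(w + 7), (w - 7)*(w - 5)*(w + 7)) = w^2 - 49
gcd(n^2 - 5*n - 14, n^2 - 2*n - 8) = n + 2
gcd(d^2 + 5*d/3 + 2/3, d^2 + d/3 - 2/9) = d + 2/3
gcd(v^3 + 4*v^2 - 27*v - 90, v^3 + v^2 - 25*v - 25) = v - 5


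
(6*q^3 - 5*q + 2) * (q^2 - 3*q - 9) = 6*q^5 - 18*q^4 - 59*q^3 + 17*q^2 + 39*q - 18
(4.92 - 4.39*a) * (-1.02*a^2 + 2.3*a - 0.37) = 4.4778*a^3 - 15.1154*a^2 + 12.9403*a - 1.8204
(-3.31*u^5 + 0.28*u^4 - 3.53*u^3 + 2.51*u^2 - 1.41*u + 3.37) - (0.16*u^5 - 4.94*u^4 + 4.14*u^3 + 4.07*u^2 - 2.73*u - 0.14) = -3.47*u^5 + 5.22*u^4 - 7.67*u^3 - 1.56*u^2 + 1.32*u + 3.51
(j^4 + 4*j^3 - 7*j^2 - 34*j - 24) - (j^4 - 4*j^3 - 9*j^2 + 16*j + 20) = 8*j^3 + 2*j^2 - 50*j - 44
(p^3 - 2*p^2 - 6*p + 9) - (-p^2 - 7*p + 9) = p^3 - p^2 + p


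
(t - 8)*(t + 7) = t^2 - t - 56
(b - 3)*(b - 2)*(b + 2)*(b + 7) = b^4 + 4*b^3 - 25*b^2 - 16*b + 84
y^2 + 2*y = y*(y + 2)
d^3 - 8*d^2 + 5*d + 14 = (d - 7)*(d - 2)*(d + 1)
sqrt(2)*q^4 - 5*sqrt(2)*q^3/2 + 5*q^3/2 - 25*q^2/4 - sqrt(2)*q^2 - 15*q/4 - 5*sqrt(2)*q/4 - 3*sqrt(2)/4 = (q - 3)*(q + 1/2)*(q + sqrt(2))*(sqrt(2)*q + 1/2)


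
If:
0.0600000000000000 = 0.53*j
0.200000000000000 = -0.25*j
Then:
No Solution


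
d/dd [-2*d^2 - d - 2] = -4*d - 1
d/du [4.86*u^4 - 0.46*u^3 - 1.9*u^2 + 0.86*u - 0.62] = 19.44*u^3 - 1.38*u^2 - 3.8*u + 0.86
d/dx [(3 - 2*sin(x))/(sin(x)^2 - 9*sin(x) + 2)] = (-6*sin(x) - cos(2*x) + 24)*cos(x)/(sin(x)^2 - 9*sin(x) + 2)^2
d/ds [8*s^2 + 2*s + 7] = 16*s + 2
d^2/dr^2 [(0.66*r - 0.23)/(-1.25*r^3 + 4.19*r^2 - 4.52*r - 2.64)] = (-6.1875*r^5 + 25.053*r^4 - 34.990052*r^3 + 58.160418*r^2 - 74.49348*r + 30.237616)/(1.953125*r^9 - 19.640625*r^8 + 87.022875*r^7 - 203.226059*r^6 + 231.712716*r^5 - 28.269816*r^4 - 181.509184*r^3 + 74.2008959999999*r^2 + 94.507776*r + 18.399744)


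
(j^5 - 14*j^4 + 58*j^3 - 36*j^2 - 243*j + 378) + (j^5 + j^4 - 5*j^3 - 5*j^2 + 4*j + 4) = 2*j^5 - 13*j^4 + 53*j^3 - 41*j^2 - 239*j + 382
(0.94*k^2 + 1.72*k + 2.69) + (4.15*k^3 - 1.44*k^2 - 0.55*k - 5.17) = 4.15*k^3 - 0.5*k^2 + 1.17*k - 2.48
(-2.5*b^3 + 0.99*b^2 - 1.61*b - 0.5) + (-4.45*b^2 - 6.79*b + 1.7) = -2.5*b^3 - 3.46*b^2 - 8.4*b + 1.2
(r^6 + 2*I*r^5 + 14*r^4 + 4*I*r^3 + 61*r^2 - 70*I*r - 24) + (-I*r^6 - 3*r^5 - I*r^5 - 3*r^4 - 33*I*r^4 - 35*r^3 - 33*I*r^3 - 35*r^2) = r^6 - I*r^6 - 3*r^5 + I*r^5 + 11*r^4 - 33*I*r^4 - 35*r^3 - 29*I*r^3 + 26*r^2 - 70*I*r - 24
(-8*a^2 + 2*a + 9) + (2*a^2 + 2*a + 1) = -6*a^2 + 4*a + 10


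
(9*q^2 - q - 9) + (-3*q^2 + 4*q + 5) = 6*q^2 + 3*q - 4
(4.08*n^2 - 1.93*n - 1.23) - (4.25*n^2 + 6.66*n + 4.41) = -0.17*n^2 - 8.59*n - 5.64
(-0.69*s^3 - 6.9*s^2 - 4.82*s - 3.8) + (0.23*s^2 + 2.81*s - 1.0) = -0.69*s^3 - 6.67*s^2 - 2.01*s - 4.8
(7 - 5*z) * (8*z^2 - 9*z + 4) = -40*z^3 + 101*z^2 - 83*z + 28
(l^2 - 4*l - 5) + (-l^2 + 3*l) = -l - 5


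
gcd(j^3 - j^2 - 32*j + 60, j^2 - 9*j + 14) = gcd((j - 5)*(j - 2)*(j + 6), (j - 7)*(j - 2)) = j - 2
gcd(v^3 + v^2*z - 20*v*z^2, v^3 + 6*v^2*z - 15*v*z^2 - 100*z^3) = -v^2 - v*z + 20*z^2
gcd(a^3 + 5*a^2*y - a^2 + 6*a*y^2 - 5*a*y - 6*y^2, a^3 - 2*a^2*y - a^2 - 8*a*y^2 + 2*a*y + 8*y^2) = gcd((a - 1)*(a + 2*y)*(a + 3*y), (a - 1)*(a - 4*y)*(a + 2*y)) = a^2 + 2*a*y - a - 2*y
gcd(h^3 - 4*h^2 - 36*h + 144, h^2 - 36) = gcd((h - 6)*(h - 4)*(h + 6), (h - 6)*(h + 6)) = h^2 - 36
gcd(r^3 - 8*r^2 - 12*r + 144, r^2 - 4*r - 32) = r + 4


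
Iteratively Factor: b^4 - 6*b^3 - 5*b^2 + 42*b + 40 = (b + 2)*(b^3 - 8*b^2 + 11*b + 20) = (b - 5)*(b + 2)*(b^2 - 3*b - 4) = (b - 5)*(b - 4)*(b + 2)*(b + 1)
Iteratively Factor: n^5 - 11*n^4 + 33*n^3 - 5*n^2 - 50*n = (n - 5)*(n^4 - 6*n^3 + 3*n^2 + 10*n) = (n - 5)*(n - 2)*(n^3 - 4*n^2 - 5*n) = (n - 5)*(n - 2)*(n + 1)*(n^2 - 5*n) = n*(n - 5)*(n - 2)*(n + 1)*(n - 5)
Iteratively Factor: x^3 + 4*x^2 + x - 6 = (x + 2)*(x^2 + 2*x - 3) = (x + 2)*(x + 3)*(x - 1)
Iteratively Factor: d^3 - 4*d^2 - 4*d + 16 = (d - 2)*(d^2 - 2*d - 8) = (d - 4)*(d - 2)*(d + 2)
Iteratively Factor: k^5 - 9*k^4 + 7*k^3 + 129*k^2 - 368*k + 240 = (k - 1)*(k^4 - 8*k^3 - k^2 + 128*k - 240) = (k - 3)*(k - 1)*(k^3 - 5*k^2 - 16*k + 80) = (k - 3)*(k - 1)*(k + 4)*(k^2 - 9*k + 20) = (k - 5)*(k - 3)*(k - 1)*(k + 4)*(k - 4)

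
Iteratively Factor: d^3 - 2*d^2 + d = (d - 1)*(d^2 - d) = (d - 1)^2*(d)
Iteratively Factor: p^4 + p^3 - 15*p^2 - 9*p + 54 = (p + 3)*(p^3 - 2*p^2 - 9*p + 18) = (p + 3)^2*(p^2 - 5*p + 6) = (p - 2)*(p + 3)^2*(p - 3)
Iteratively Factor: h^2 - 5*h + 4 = (h - 4)*(h - 1)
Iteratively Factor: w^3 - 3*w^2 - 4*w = (w - 4)*(w^2 + w) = w*(w - 4)*(w + 1)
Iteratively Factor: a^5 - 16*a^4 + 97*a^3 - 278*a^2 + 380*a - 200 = (a - 2)*(a^4 - 14*a^3 + 69*a^2 - 140*a + 100) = (a - 2)^2*(a^3 - 12*a^2 + 45*a - 50) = (a - 5)*(a - 2)^2*(a^2 - 7*a + 10) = (a - 5)^2*(a - 2)^2*(a - 2)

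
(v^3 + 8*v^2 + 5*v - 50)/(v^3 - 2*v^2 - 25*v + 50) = (v + 5)/(v - 5)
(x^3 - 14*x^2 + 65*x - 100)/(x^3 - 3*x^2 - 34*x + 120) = (x - 5)/(x + 6)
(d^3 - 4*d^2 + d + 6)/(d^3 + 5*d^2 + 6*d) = (d^3 - 4*d^2 + d + 6)/(d*(d^2 + 5*d + 6))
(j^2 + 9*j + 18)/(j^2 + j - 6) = (j + 6)/(j - 2)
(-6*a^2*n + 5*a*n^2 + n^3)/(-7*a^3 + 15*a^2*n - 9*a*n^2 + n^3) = n*(6*a + n)/(7*a^2 - 8*a*n + n^2)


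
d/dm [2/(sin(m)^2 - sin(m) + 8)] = 2*(1 - 2*sin(m))*cos(m)/(sin(m)^2 - sin(m) + 8)^2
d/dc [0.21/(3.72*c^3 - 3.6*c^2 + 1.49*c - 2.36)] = (-2.3436*c^2 + 1.512*c - 0.3129)/(3.72*c^3 - 3.6*c^2 + 1.49*c - 2.36)^2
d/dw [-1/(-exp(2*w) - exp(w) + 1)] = (-2*exp(w) - 1)*exp(w)/(exp(2*w) + exp(w) - 1)^2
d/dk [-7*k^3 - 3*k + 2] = -21*k^2 - 3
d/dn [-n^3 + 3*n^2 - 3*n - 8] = -3*n^2 + 6*n - 3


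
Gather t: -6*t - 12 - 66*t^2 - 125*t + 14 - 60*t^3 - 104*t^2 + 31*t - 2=-60*t^3 - 170*t^2 - 100*t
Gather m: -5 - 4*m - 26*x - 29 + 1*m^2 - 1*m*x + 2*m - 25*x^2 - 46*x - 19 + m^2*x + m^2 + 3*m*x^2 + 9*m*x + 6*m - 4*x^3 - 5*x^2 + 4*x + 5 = m^2*(x + 2) + m*(3*x^2 + 8*x + 4) - 4*x^3 - 30*x^2 - 68*x - 48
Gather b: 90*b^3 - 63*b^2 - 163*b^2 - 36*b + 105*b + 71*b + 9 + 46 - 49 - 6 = 90*b^3 - 226*b^2 + 140*b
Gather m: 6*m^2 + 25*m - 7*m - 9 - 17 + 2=6*m^2 + 18*m - 24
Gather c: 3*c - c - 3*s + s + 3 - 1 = 2*c - 2*s + 2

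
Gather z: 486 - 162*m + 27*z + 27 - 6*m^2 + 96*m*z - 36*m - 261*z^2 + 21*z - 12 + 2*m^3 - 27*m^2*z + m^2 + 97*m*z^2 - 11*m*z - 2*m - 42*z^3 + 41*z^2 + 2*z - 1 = 2*m^3 - 5*m^2 - 200*m - 42*z^3 + z^2*(97*m - 220) + z*(-27*m^2 + 85*m + 50) + 500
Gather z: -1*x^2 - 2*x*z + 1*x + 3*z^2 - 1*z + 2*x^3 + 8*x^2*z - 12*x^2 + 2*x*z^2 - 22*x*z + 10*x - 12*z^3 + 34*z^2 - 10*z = 2*x^3 - 13*x^2 + 11*x - 12*z^3 + z^2*(2*x + 37) + z*(8*x^2 - 24*x - 11)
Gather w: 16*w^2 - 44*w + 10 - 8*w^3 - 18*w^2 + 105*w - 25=-8*w^3 - 2*w^2 + 61*w - 15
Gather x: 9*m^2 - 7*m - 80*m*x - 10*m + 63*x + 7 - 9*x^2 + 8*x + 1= 9*m^2 - 17*m - 9*x^2 + x*(71 - 80*m) + 8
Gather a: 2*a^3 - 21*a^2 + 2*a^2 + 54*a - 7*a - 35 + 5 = 2*a^3 - 19*a^2 + 47*a - 30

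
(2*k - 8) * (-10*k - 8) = -20*k^2 + 64*k + 64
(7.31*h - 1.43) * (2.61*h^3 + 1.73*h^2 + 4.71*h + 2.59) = 19.0791*h^4 + 8.914*h^3 + 31.9562*h^2 + 12.1976*h - 3.7037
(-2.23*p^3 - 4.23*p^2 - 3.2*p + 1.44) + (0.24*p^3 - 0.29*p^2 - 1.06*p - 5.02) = -1.99*p^3 - 4.52*p^2 - 4.26*p - 3.58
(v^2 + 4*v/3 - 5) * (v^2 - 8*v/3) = v^4 - 4*v^3/3 - 77*v^2/9 + 40*v/3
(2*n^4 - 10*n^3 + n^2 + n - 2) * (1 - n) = -2*n^5 + 12*n^4 - 11*n^3 + 3*n - 2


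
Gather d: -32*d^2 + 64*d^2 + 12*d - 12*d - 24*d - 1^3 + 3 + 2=32*d^2 - 24*d + 4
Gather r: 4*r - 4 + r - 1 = 5*r - 5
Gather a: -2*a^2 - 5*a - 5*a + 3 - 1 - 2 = -2*a^2 - 10*a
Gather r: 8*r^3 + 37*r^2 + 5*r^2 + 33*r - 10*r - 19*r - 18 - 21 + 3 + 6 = 8*r^3 + 42*r^2 + 4*r - 30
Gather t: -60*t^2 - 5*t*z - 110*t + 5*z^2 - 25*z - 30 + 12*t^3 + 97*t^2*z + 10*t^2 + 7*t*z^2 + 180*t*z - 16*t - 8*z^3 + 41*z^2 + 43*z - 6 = 12*t^3 + t^2*(97*z - 50) + t*(7*z^2 + 175*z - 126) - 8*z^3 + 46*z^2 + 18*z - 36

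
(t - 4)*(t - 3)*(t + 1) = t^3 - 6*t^2 + 5*t + 12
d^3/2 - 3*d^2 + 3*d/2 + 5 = (d/2 + 1/2)*(d - 5)*(d - 2)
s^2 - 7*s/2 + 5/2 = (s - 5/2)*(s - 1)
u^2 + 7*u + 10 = (u + 2)*(u + 5)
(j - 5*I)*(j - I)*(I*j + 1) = I*j^3 + 7*j^2 - 11*I*j - 5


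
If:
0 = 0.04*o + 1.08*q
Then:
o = -27.0*q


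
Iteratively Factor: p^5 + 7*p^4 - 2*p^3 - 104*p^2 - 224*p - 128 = (p + 2)*(p^4 + 5*p^3 - 12*p^2 - 80*p - 64) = (p + 2)*(p + 4)*(p^3 + p^2 - 16*p - 16) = (p - 4)*(p + 2)*(p + 4)*(p^2 + 5*p + 4) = (p - 4)*(p + 1)*(p + 2)*(p + 4)*(p + 4)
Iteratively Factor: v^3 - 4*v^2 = (v)*(v^2 - 4*v) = v*(v - 4)*(v)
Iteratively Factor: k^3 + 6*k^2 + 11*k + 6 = (k + 1)*(k^2 + 5*k + 6) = (k + 1)*(k + 2)*(k + 3)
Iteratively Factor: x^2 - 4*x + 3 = (x - 3)*(x - 1)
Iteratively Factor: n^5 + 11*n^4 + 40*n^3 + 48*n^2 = (n + 4)*(n^4 + 7*n^3 + 12*n^2) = (n + 4)^2*(n^3 + 3*n^2) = (n + 3)*(n + 4)^2*(n^2) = n*(n + 3)*(n + 4)^2*(n)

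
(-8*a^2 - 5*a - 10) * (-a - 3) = 8*a^3 + 29*a^2 + 25*a + 30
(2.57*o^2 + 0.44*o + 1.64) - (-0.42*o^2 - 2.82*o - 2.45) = 2.99*o^2 + 3.26*o + 4.09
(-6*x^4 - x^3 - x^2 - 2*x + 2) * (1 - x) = 6*x^5 - 5*x^4 + x^2 - 4*x + 2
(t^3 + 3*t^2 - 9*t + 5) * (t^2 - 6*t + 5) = t^5 - 3*t^4 - 22*t^3 + 74*t^2 - 75*t + 25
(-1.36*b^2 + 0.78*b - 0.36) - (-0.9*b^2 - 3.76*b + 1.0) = -0.46*b^2 + 4.54*b - 1.36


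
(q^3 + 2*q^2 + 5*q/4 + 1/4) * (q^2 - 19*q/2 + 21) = q^5 - 15*q^4/2 + 13*q^3/4 + 243*q^2/8 + 191*q/8 + 21/4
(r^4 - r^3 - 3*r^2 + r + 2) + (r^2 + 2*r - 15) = r^4 - r^3 - 2*r^2 + 3*r - 13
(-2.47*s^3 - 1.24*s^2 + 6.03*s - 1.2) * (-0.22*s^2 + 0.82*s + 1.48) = 0.5434*s^5 - 1.7526*s^4 - 5.999*s^3 + 3.3734*s^2 + 7.9404*s - 1.776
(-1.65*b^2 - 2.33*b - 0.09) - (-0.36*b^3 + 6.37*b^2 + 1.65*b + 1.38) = 0.36*b^3 - 8.02*b^2 - 3.98*b - 1.47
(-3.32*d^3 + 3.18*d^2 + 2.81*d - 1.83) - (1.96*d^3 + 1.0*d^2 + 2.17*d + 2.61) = -5.28*d^3 + 2.18*d^2 + 0.64*d - 4.44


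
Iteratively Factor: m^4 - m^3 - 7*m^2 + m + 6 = (m + 2)*(m^3 - 3*m^2 - m + 3) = (m - 1)*(m + 2)*(m^2 - 2*m - 3) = (m - 1)*(m + 1)*(m + 2)*(m - 3)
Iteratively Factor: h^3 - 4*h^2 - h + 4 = (h + 1)*(h^2 - 5*h + 4) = (h - 1)*(h + 1)*(h - 4)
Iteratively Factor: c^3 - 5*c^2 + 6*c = (c)*(c^2 - 5*c + 6) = c*(c - 3)*(c - 2)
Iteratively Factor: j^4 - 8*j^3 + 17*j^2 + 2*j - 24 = (j - 3)*(j^3 - 5*j^2 + 2*j + 8) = (j - 3)*(j + 1)*(j^2 - 6*j + 8) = (j - 4)*(j - 3)*(j + 1)*(j - 2)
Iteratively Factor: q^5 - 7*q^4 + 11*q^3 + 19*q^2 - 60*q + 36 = (q + 2)*(q^4 - 9*q^3 + 29*q^2 - 39*q + 18) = (q - 3)*(q + 2)*(q^3 - 6*q^2 + 11*q - 6) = (q - 3)*(q - 2)*(q + 2)*(q^2 - 4*q + 3) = (q - 3)*(q - 2)*(q - 1)*(q + 2)*(q - 3)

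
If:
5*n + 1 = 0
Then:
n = -1/5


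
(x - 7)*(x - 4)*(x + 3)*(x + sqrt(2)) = x^4 - 8*x^3 + sqrt(2)*x^3 - 8*sqrt(2)*x^2 - 5*x^2 - 5*sqrt(2)*x + 84*x + 84*sqrt(2)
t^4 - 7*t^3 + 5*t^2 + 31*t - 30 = (t - 5)*(t - 3)*(t - 1)*(t + 2)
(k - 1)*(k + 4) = k^2 + 3*k - 4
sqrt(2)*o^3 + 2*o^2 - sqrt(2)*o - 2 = (o - 1)*(o + sqrt(2))*(sqrt(2)*o + sqrt(2))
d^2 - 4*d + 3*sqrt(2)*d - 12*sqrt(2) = (d - 4)*(d + 3*sqrt(2))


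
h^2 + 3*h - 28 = (h - 4)*(h + 7)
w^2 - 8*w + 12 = (w - 6)*(w - 2)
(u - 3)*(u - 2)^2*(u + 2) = u^4 - 5*u^3 + 2*u^2 + 20*u - 24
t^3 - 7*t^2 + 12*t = t*(t - 4)*(t - 3)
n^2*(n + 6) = n^3 + 6*n^2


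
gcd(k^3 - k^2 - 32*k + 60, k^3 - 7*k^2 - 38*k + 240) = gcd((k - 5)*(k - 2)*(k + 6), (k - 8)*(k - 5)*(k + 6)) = k^2 + k - 30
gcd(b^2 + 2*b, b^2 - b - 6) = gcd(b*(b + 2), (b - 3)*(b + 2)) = b + 2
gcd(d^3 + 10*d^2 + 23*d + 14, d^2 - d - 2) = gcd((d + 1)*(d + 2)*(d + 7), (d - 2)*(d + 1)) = d + 1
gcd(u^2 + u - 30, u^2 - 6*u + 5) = u - 5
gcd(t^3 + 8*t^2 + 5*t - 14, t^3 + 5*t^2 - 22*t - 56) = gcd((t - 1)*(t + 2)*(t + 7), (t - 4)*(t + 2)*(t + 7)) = t^2 + 9*t + 14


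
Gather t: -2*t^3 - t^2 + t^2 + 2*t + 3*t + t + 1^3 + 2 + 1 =-2*t^3 + 6*t + 4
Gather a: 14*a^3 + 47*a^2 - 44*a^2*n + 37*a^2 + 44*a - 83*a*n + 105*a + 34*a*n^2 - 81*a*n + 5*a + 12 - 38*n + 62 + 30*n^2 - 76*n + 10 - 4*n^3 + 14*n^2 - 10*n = 14*a^3 + a^2*(84 - 44*n) + a*(34*n^2 - 164*n + 154) - 4*n^3 + 44*n^2 - 124*n + 84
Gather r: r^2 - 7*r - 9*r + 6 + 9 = r^2 - 16*r + 15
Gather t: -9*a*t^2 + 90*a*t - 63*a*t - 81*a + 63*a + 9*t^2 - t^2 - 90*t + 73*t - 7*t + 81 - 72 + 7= -18*a + t^2*(8 - 9*a) + t*(27*a - 24) + 16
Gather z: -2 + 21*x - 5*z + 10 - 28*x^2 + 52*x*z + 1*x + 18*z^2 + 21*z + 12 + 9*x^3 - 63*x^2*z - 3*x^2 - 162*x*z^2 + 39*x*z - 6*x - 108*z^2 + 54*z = 9*x^3 - 31*x^2 + 16*x + z^2*(-162*x - 90) + z*(-63*x^2 + 91*x + 70) + 20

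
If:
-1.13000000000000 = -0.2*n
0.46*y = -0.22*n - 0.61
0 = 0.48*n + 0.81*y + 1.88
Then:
No Solution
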